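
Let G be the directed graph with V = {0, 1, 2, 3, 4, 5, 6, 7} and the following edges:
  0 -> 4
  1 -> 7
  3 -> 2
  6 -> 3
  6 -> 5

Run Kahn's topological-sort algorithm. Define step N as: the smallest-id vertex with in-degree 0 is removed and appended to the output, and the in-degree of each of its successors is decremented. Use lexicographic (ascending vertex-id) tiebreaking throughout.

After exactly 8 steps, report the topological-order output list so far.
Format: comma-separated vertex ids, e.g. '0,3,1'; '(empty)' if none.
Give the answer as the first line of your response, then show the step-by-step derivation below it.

0,1,4,6,3,2,5,7

step 1: output 0; order=[0]; indeg=(0,0,1,1,0,1,0,1)
step 2: output 1; order=[0,1]; indeg=(0,0,1,1,0,1,0,0)
step 3: output 4; order=[0,1,4]; indeg=(0,0,1,1,0,1,0,0)
step 4: output 6; order=[0,1,4,6]; indeg=(0,0,1,0,0,0,0,0)
step 5: output 3; order=[0,1,4,6,3]; indeg=(0,0,0,0,0,0,0,0)
step 6: output 2; order=[0,1,4,6,3,2]; indeg=(0,0,0,0,0,0,0,0)
step 7: output 5; order=[0,1,4,6,3,2,5]; indeg=(0,0,0,0,0,0,0,0)
step 8: output 7; order=[0,1,4,6,3,2,5,7]; indeg=(0,0,0,0,0,0,0,0)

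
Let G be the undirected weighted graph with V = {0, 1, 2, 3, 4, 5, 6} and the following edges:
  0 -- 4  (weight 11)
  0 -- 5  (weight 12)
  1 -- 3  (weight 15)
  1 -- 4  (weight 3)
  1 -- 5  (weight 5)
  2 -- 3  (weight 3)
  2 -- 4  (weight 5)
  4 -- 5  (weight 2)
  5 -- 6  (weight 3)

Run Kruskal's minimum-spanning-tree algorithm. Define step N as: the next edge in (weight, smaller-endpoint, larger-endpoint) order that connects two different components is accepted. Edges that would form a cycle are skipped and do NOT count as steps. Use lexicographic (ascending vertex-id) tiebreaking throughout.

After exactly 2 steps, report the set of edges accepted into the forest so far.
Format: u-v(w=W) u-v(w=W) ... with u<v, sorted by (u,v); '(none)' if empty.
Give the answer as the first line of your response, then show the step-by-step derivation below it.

1-4(w=3) 4-5(w=2)

step 1: add edge 4-5 (w=2); MST = {4-5(w=2)}
step 2: add edge 1-4 (w=3); MST = {1-4(w=3) 4-5(w=2)}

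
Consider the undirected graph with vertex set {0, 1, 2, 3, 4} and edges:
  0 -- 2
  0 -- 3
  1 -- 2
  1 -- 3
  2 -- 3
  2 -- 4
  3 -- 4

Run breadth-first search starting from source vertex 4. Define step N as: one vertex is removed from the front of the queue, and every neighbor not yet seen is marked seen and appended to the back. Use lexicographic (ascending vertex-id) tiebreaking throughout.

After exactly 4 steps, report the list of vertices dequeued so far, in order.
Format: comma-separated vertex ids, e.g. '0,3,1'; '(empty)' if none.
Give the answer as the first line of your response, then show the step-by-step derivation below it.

4,2,3,0

step 1: dequeue 4; queue=[2,3]; order=4
step 2: dequeue 2; queue=[3,0,1]; order=4,2
step 3: dequeue 3; queue=[0,1]; order=4,2,3
step 4: dequeue 0; queue=[1]; order=4,2,3,0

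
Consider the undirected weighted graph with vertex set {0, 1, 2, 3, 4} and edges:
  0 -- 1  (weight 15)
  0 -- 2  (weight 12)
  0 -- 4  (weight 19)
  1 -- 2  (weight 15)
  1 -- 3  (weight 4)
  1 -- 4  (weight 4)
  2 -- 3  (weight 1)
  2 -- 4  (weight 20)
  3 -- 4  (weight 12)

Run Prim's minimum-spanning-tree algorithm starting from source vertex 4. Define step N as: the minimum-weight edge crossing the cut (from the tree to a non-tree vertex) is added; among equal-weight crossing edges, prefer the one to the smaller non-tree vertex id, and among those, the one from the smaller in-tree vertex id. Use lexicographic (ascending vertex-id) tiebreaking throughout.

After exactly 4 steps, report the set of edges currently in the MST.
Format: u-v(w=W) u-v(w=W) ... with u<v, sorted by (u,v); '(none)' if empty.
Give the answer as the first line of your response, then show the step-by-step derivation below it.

0-2(w=12) 1-3(w=4) 1-4(w=4) 2-3(w=1)

step 1: add edge 1-4 (w=4); MST = {1-4(w=4)}
step 2: add edge 1-3 (w=4); MST = {1-3(w=4) 1-4(w=4)}
step 3: add edge 2-3 (w=1); MST = {1-3(w=4) 1-4(w=4) 2-3(w=1)}
step 4: add edge 0-2 (w=12); MST = {0-2(w=12) 1-3(w=4) 1-4(w=4) 2-3(w=1)}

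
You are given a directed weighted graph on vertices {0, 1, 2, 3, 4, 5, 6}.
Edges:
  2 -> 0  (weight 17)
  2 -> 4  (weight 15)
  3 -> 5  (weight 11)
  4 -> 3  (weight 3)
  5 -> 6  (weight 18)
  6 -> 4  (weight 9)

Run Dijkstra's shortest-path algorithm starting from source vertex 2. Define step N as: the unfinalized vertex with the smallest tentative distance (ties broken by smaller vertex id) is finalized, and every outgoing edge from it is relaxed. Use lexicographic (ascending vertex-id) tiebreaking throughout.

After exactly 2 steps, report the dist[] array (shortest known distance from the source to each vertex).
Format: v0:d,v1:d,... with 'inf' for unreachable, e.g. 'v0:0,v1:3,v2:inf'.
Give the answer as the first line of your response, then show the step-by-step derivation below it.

v0:17,v1:inf,v2:0,v3:18,v4:15,v5:inf,v6:inf

step 1: dist = v0:17,v1:inf,v2:0,v3:inf,v4:15,v5:inf,v6:inf
step 2: dist = v0:17,v1:inf,v2:0,v3:18,v4:15,v5:inf,v6:inf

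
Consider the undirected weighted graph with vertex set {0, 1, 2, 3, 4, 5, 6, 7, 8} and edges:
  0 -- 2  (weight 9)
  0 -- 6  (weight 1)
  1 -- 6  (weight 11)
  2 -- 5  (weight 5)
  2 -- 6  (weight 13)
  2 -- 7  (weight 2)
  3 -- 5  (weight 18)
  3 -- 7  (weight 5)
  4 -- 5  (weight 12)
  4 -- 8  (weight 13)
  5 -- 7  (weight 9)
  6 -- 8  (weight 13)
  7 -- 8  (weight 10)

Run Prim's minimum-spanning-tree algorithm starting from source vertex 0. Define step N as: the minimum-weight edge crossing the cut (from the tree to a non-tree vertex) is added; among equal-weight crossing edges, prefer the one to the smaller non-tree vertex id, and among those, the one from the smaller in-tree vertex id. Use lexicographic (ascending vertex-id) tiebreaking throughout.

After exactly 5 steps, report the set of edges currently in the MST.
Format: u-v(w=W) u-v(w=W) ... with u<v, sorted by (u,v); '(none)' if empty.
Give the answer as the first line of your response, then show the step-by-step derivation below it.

0-2(w=9) 0-6(w=1) 2-5(w=5) 2-7(w=2) 3-7(w=5)

step 1: add edge 0-6 (w=1); MST = {0-6(w=1)}
step 2: add edge 0-2 (w=9); MST = {0-2(w=9) 0-6(w=1)}
step 3: add edge 2-7 (w=2); MST = {0-2(w=9) 0-6(w=1) 2-7(w=2)}
step 4: add edge 3-7 (w=5); MST = {0-2(w=9) 0-6(w=1) 2-7(w=2) 3-7(w=5)}
step 5: add edge 2-5 (w=5); MST = {0-2(w=9) 0-6(w=1) 2-5(w=5) 2-7(w=2) 3-7(w=5)}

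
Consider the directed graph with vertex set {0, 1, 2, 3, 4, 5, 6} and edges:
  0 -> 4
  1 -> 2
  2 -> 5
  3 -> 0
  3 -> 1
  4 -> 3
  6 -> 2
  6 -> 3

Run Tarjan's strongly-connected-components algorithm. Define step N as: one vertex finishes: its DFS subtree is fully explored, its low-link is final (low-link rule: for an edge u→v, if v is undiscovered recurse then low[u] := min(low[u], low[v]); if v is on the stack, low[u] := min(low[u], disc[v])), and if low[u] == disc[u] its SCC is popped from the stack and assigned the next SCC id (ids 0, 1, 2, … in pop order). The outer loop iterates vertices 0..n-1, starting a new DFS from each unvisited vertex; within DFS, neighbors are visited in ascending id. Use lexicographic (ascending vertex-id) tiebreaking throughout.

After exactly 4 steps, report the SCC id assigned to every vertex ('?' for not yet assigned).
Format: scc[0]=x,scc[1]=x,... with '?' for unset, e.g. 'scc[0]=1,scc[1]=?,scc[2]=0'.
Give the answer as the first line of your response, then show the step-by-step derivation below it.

scc[0]=?,scc[1]=2,scc[2]=1,scc[3]=?,scc[4]=?,scc[5]=0,scc[6]=?

step 1: low=(low[0]=0,low[1]=3,low[2]=4,low[3]=0,low[4]=1,low[5]=5,low[6]=?); scc=(scc[0]=?,scc[1]=?,scc[2]=?,scc[3]=?,scc[4]=?,scc[5]=0,scc[6]=?)
step 2: low=(low[0]=0,low[1]=3,low[2]=4,low[3]=0,low[4]=1,low[5]=5,low[6]=?); scc=(scc[0]=?,scc[1]=?,scc[2]=1,scc[3]=?,scc[4]=?,scc[5]=0,scc[6]=?)
step 3: low=(low[0]=0,low[1]=3,low[2]=4,low[3]=0,low[4]=1,low[5]=5,low[6]=?); scc=(scc[0]=?,scc[1]=2,scc[2]=1,scc[3]=?,scc[4]=?,scc[5]=0,scc[6]=?)
step 4: low=(low[0]=0,low[1]=3,low[2]=4,low[3]=0,low[4]=1,low[5]=5,low[6]=?); scc=(scc[0]=?,scc[1]=2,scc[2]=1,scc[3]=?,scc[4]=?,scc[5]=0,scc[6]=?)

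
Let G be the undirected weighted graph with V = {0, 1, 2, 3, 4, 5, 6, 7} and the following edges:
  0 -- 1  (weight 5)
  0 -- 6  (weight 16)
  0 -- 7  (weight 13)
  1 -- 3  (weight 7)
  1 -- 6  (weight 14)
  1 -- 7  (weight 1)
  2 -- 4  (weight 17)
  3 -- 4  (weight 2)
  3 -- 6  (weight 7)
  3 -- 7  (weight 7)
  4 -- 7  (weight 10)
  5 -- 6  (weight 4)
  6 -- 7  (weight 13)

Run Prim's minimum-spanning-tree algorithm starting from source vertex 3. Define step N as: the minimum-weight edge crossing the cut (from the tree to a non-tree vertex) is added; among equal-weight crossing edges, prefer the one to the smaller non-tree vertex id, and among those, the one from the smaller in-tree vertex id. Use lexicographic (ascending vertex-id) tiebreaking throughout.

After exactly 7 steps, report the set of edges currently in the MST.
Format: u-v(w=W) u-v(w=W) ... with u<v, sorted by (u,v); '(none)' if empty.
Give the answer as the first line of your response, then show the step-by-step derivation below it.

0-1(w=5) 1-3(w=7) 1-7(w=1) 2-4(w=17) 3-4(w=2) 3-6(w=7) 5-6(w=4)

step 1: add edge 3-4 (w=2); MST = {3-4(w=2)}
step 2: add edge 1-3 (w=7); MST = {1-3(w=7) 3-4(w=2)}
step 3: add edge 1-7 (w=1); MST = {1-3(w=7) 1-7(w=1) 3-4(w=2)}
step 4: add edge 0-1 (w=5); MST = {0-1(w=5) 1-3(w=7) 1-7(w=1) 3-4(w=2)}
step 5: add edge 3-6 (w=7); MST = {0-1(w=5) 1-3(w=7) 1-7(w=1) 3-4(w=2) 3-6(w=7)}
step 6: add edge 5-6 (w=4); MST = {0-1(w=5) 1-3(w=7) 1-7(w=1) 3-4(w=2) 3-6(w=7) 5-6(w=4)}
step 7: add edge 2-4 (w=17); MST = {0-1(w=5) 1-3(w=7) 1-7(w=1) 2-4(w=17) 3-4(w=2) 3-6(w=7) 5-6(w=4)}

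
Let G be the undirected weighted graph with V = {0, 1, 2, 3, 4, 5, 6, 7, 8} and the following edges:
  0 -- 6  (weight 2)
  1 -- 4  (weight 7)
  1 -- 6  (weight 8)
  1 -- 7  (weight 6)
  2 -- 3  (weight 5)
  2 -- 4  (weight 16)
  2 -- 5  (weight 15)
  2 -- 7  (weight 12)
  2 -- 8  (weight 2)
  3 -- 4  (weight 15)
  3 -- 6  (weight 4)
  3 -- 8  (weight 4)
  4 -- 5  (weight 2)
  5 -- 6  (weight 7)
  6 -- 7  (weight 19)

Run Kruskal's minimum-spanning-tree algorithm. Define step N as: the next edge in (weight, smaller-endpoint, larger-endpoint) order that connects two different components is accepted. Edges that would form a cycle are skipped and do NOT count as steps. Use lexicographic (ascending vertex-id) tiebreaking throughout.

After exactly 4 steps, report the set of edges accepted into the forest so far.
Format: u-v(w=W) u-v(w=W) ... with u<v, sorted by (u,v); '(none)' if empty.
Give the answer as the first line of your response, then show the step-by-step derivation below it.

0-6(w=2) 2-8(w=2) 3-6(w=4) 4-5(w=2)

step 1: add edge 0-6 (w=2); MST = {0-6(w=2)}
step 2: add edge 2-8 (w=2); MST = {0-6(w=2) 2-8(w=2)}
step 3: add edge 4-5 (w=2); MST = {0-6(w=2) 2-8(w=2) 4-5(w=2)}
step 4: add edge 3-6 (w=4); MST = {0-6(w=2) 2-8(w=2) 3-6(w=4) 4-5(w=2)}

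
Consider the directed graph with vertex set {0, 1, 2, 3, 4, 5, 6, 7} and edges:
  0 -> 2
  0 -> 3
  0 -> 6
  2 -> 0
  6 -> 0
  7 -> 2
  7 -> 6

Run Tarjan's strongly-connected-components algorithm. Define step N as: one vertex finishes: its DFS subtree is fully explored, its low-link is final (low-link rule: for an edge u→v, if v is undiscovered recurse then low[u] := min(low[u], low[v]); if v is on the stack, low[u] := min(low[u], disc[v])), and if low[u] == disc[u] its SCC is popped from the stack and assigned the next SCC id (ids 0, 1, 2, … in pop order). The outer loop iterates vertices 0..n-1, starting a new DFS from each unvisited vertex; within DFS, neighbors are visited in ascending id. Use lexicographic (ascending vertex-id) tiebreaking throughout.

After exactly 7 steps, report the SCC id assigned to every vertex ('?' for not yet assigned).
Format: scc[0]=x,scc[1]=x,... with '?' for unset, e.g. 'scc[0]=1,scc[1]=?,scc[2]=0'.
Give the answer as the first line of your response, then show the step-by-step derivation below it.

scc[0]=1,scc[1]=2,scc[2]=1,scc[3]=0,scc[4]=3,scc[5]=4,scc[6]=1,scc[7]=?

step 1: low=(low[0]=0,low[1]=?,low[2]=0,low[3]=?,low[4]=?,low[5]=?,low[6]=?,low[7]=?); scc=(scc[0]=?,scc[1]=?,scc[2]=?,scc[3]=?,scc[4]=?,scc[5]=?,scc[6]=?,scc[7]=?)
step 2: low=(low[0]=0,low[1]=?,low[2]=0,low[3]=2,low[4]=?,low[5]=?,low[6]=?,low[7]=?); scc=(scc[0]=?,scc[1]=?,scc[2]=?,scc[3]=0,scc[4]=?,scc[5]=?,scc[6]=?,scc[7]=?)
step 3: low=(low[0]=0,low[1]=?,low[2]=0,low[3]=2,low[4]=?,low[5]=?,low[6]=0,low[7]=?); scc=(scc[0]=?,scc[1]=?,scc[2]=?,scc[3]=0,scc[4]=?,scc[5]=?,scc[6]=?,scc[7]=?)
step 4: low=(low[0]=0,low[1]=?,low[2]=0,low[3]=2,low[4]=?,low[5]=?,low[6]=0,low[7]=?); scc=(scc[0]=1,scc[1]=?,scc[2]=1,scc[3]=0,scc[4]=?,scc[5]=?,scc[6]=1,scc[7]=?)
step 5: low=(low[0]=0,low[1]=4,low[2]=0,low[3]=2,low[4]=?,low[5]=?,low[6]=0,low[7]=?); scc=(scc[0]=1,scc[1]=2,scc[2]=1,scc[3]=0,scc[4]=?,scc[5]=?,scc[6]=1,scc[7]=?)
step 6: low=(low[0]=0,low[1]=4,low[2]=0,low[3]=2,low[4]=5,low[5]=?,low[6]=0,low[7]=?); scc=(scc[0]=1,scc[1]=2,scc[2]=1,scc[3]=0,scc[4]=3,scc[5]=?,scc[6]=1,scc[7]=?)
step 7: low=(low[0]=0,low[1]=4,low[2]=0,low[3]=2,low[4]=5,low[5]=6,low[6]=0,low[7]=?); scc=(scc[0]=1,scc[1]=2,scc[2]=1,scc[3]=0,scc[4]=3,scc[5]=4,scc[6]=1,scc[7]=?)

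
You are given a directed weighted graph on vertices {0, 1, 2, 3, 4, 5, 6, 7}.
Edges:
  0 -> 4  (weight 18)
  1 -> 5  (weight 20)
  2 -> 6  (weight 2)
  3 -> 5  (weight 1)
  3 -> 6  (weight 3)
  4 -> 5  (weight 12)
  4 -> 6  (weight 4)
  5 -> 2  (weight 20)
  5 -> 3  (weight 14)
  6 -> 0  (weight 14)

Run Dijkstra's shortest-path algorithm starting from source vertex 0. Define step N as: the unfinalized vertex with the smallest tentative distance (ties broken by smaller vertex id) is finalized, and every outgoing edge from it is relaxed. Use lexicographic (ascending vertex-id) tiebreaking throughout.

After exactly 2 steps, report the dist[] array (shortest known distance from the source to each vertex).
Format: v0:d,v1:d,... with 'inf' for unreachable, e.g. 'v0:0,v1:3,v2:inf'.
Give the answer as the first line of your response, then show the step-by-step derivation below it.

v0:0,v1:inf,v2:inf,v3:inf,v4:18,v5:30,v6:22,v7:inf

step 1: dist = v0:0,v1:inf,v2:inf,v3:inf,v4:18,v5:inf,v6:inf,v7:inf
step 2: dist = v0:0,v1:inf,v2:inf,v3:inf,v4:18,v5:30,v6:22,v7:inf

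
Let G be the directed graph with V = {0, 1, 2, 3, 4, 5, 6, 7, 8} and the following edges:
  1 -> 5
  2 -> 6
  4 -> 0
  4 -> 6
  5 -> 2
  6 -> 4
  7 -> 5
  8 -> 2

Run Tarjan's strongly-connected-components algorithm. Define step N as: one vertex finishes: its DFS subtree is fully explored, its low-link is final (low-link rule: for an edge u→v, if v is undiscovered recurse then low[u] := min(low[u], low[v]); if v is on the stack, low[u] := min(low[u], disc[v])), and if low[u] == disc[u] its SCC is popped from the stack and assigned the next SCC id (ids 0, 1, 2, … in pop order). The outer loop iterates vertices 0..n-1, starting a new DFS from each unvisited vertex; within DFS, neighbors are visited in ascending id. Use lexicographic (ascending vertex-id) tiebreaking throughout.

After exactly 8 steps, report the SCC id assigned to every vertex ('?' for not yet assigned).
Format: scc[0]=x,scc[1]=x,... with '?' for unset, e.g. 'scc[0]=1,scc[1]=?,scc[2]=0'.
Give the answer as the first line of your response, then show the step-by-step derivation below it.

scc[0]=0,scc[1]=4,scc[2]=2,scc[3]=5,scc[4]=1,scc[5]=3,scc[6]=1,scc[7]=6,scc[8]=?

step 1: low=(low[0]=0,low[1]=?,low[2]=?,low[3]=?,low[4]=?,low[5]=?,low[6]=?,low[7]=?,low[8]=?); scc=(scc[0]=0,scc[1]=?,scc[2]=?,scc[3]=?,scc[4]=?,scc[5]=?,scc[6]=?,scc[7]=?,scc[8]=?)
step 2: low=(low[0]=0,low[1]=1,low[2]=3,low[3]=?,low[4]=4,low[5]=2,low[6]=4,low[7]=?,low[8]=?); scc=(scc[0]=0,scc[1]=?,scc[2]=?,scc[3]=?,scc[4]=?,scc[5]=?,scc[6]=?,scc[7]=?,scc[8]=?)
step 3: low=(low[0]=0,low[1]=1,low[2]=3,low[3]=?,low[4]=4,low[5]=2,low[6]=4,low[7]=?,low[8]=?); scc=(scc[0]=0,scc[1]=?,scc[2]=?,scc[3]=?,scc[4]=1,scc[5]=?,scc[6]=1,scc[7]=?,scc[8]=?)
step 4: low=(low[0]=0,low[1]=1,low[2]=3,low[3]=?,low[4]=4,low[5]=2,low[6]=4,low[7]=?,low[8]=?); scc=(scc[0]=0,scc[1]=?,scc[2]=2,scc[3]=?,scc[4]=1,scc[5]=?,scc[6]=1,scc[7]=?,scc[8]=?)
step 5: low=(low[0]=0,low[1]=1,low[2]=3,low[3]=?,low[4]=4,low[5]=2,low[6]=4,low[7]=?,low[8]=?); scc=(scc[0]=0,scc[1]=?,scc[2]=2,scc[3]=?,scc[4]=1,scc[5]=3,scc[6]=1,scc[7]=?,scc[8]=?)
step 6: low=(low[0]=0,low[1]=1,low[2]=3,low[3]=?,low[4]=4,low[5]=2,low[6]=4,low[7]=?,low[8]=?); scc=(scc[0]=0,scc[1]=4,scc[2]=2,scc[3]=?,scc[4]=1,scc[5]=3,scc[6]=1,scc[7]=?,scc[8]=?)
step 7: low=(low[0]=0,low[1]=1,low[2]=3,low[3]=6,low[4]=4,low[5]=2,low[6]=4,low[7]=?,low[8]=?); scc=(scc[0]=0,scc[1]=4,scc[2]=2,scc[3]=5,scc[4]=1,scc[5]=3,scc[6]=1,scc[7]=?,scc[8]=?)
step 8: low=(low[0]=0,low[1]=1,low[2]=3,low[3]=6,low[4]=4,low[5]=2,low[6]=4,low[7]=7,low[8]=?); scc=(scc[0]=0,scc[1]=4,scc[2]=2,scc[3]=5,scc[4]=1,scc[5]=3,scc[6]=1,scc[7]=6,scc[8]=?)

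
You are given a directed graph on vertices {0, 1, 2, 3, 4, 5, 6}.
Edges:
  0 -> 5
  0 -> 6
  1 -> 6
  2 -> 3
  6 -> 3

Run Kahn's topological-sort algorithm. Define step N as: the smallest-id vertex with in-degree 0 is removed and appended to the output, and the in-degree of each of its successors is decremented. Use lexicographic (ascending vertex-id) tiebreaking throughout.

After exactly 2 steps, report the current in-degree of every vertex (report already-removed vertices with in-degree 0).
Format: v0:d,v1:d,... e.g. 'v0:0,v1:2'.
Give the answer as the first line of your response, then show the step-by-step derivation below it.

v0:0,v1:0,v2:0,v3:2,v4:0,v5:0,v6:0

step 1: output 0; order=[0]; indeg=(0,0,0,2,0,0,1)
step 2: output 1; order=[0,1]; indeg=(0,0,0,2,0,0,0)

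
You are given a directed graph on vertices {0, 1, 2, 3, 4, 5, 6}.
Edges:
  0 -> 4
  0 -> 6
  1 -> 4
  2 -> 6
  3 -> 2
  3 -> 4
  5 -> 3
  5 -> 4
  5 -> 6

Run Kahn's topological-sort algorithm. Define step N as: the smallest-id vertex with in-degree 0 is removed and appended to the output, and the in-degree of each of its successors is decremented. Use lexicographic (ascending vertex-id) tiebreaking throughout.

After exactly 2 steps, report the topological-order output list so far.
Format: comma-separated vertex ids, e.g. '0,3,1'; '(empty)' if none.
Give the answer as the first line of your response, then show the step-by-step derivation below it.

0,1

step 1: output 0; order=[0]; indeg=(0,0,1,1,3,0,2)
step 2: output 1; order=[0,1]; indeg=(0,0,1,1,2,0,2)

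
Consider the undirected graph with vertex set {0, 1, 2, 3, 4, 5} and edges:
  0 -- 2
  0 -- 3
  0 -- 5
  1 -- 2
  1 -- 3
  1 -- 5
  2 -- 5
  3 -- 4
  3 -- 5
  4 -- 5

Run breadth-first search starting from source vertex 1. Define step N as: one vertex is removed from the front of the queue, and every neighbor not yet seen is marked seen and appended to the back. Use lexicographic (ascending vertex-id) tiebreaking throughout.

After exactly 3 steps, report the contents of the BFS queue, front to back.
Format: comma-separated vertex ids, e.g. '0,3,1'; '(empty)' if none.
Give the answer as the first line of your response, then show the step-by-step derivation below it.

5,0,4

step 1: dequeue 1; queue=[2,3,5]; order=1
step 2: dequeue 2; queue=[3,5,0]; order=1,2
step 3: dequeue 3; queue=[5,0,4]; order=1,2,3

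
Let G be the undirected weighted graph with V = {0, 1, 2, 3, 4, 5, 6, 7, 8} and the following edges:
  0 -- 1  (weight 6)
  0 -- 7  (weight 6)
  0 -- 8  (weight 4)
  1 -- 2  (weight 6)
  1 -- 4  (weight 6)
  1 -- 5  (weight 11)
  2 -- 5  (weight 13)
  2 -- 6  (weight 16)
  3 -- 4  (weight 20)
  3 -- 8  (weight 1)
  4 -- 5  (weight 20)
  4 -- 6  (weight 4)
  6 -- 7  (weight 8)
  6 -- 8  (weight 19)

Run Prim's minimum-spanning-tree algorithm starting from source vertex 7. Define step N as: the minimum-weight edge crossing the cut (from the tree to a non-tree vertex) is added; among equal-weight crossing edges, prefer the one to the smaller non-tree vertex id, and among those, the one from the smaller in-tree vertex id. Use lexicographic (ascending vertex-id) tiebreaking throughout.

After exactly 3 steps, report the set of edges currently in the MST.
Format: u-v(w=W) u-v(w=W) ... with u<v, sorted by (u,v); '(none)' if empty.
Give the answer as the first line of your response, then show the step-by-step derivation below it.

0-7(w=6) 0-8(w=4) 3-8(w=1)

step 1: add edge 0-7 (w=6); MST = {0-7(w=6)}
step 2: add edge 0-8 (w=4); MST = {0-7(w=6) 0-8(w=4)}
step 3: add edge 3-8 (w=1); MST = {0-7(w=6) 0-8(w=4) 3-8(w=1)}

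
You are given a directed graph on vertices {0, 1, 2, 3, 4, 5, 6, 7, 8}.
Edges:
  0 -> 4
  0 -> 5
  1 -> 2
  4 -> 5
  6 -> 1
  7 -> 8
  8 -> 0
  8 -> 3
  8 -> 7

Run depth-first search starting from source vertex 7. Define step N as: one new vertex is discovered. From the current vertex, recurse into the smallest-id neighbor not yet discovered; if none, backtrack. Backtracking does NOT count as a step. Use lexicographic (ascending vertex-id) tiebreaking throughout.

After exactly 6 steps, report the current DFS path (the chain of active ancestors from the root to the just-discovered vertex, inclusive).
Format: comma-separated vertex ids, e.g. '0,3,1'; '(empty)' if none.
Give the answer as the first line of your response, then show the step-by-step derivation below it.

7,8,3

step 1: discover 7; path=7; order=7
step 2: discover 8; path=7>8; order=7,8
step 3: discover 0; path=7>8>0; order=7,8,0
step 4: discover 4; path=7>8>0>4; order=7,8,0,4
step 5: discover 5; path=7>8>0>4>5; order=7,8,0,4,5
step 6: discover 3; path=7>8>3; order=7,8,0,4,5,3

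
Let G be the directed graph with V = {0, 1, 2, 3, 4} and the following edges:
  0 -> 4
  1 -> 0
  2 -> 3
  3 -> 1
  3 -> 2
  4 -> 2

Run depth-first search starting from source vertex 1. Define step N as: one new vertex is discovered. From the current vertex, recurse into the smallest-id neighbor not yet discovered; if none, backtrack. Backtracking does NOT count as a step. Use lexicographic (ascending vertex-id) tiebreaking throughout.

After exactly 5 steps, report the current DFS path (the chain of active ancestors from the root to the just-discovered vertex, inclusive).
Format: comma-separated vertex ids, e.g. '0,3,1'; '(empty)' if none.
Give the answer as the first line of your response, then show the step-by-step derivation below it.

1,0,4,2,3

step 1: discover 1; path=1; order=1
step 2: discover 0; path=1>0; order=1,0
step 3: discover 4; path=1>0>4; order=1,0,4
step 4: discover 2; path=1>0>4>2; order=1,0,4,2
step 5: discover 3; path=1>0>4>2>3; order=1,0,4,2,3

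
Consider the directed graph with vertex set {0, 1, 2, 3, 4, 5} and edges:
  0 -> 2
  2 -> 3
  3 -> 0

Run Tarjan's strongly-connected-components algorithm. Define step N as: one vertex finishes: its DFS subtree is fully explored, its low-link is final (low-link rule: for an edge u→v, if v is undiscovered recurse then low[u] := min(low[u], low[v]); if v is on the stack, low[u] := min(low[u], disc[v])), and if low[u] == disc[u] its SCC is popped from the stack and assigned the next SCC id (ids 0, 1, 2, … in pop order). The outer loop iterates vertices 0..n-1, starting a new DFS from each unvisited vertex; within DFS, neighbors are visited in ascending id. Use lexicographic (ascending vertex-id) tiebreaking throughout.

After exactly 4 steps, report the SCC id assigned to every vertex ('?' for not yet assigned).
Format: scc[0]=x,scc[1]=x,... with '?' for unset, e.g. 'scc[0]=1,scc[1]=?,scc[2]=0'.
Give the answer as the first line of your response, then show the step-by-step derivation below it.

scc[0]=0,scc[1]=1,scc[2]=0,scc[3]=0,scc[4]=?,scc[5]=?

step 1: low=(low[0]=0,low[1]=?,low[2]=1,low[3]=0,low[4]=?,low[5]=?); scc=(scc[0]=?,scc[1]=?,scc[2]=?,scc[3]=?,scc[4]=?,scc[5]=?)
step 2: low=(low[0]=0,low[1]=?,low[2]=0,low[3]=0,low[4]=?,low[5]=?); scc=(scc[0]=?,scc[1]=?,scc[2]=?,scc[3]=?,scc[4]=?,scc[5]=?)
step 3: low=(low[0]=0,low[1]=?,low[2]=0,low[3]=0,low[4]=?,low[5]=?); scc=(scc[0]=0,scc[1]=?,scc[2]=0,scc[3]=0,scc[4]=?,scc[5]=?)
step 4: low=(low[0]=0,low[1]=3,low[2]=0,low[3]=0,low[4]=?,low[5]=?); scc=(scc[0]=0,scc[1]=1,scc[2]=0,scc[3]=0,scc[4]=?,scc[5]=?)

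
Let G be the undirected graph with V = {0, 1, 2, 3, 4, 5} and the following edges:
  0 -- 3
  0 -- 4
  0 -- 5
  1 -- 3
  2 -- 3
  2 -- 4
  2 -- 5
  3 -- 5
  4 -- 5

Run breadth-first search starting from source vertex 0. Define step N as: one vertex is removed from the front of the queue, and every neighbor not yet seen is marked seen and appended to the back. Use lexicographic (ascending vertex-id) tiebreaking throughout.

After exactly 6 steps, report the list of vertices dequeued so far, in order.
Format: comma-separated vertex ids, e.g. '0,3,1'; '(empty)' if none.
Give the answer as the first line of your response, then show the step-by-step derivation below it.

0,3,4,5,1,2

step 1: dequeue 0; queue=[3,4,5]; order=0
step 2: dequeue 3; queue=[4,5,1,2]; order=0,3
step 3: dequeue 4; queue=[5,1,2]; order=0,3,4
step 4: dequeue 5; queue=[1,2]; order=0,3,4,5
step 5: dequeue 1; queue=[2]; order=0,3,4,5,1
step 6: dequeue 2; queue=[(empty)]; order=0,3,4,5,1,2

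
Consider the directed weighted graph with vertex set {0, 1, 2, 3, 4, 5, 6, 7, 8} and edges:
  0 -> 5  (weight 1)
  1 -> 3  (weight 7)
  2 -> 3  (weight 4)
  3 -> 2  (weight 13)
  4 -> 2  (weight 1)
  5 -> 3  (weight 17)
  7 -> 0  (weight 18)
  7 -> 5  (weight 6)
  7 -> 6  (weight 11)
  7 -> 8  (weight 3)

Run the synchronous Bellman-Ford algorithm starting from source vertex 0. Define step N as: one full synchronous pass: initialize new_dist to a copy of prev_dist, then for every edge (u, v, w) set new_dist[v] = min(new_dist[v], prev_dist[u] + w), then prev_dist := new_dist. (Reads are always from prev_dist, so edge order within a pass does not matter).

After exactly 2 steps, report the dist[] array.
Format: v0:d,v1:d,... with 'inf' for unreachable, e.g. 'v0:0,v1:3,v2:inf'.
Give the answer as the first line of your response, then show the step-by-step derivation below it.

v0:0,v1:inf,v2:inf,v3:18,v4:inf,v5:1,v6:inf,v7:inf,v8:inf

step 1: dist = v0:0,v1:inf,v2:inf,v3:inf,v4:inf,v5:1,v6:inf,v7:inf,v8:inf
step 2: dist = v0:0,v1:inf,v2:inf,v3:18,v4:inf,v5:1,v6:inf,v7:inf,v8:inf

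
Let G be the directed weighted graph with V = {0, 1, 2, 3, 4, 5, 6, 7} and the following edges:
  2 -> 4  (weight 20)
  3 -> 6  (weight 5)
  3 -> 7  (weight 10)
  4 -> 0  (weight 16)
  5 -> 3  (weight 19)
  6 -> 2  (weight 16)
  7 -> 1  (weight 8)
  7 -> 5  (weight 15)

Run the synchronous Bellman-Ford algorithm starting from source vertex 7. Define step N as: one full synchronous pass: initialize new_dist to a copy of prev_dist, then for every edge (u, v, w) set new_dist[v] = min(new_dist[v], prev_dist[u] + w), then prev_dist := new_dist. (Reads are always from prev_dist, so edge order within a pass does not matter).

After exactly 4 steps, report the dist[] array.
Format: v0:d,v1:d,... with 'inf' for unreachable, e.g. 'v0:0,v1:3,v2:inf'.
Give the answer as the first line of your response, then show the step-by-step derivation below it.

v0:inf,v1:8,v2:55,v3:34,v4:inf,v5:15,v6:39,v7:0

step 1: dist = v0:inf,v1:8,v2:inf,v3:inf,v4:inf,v5:15,v6:inf,v7:0
step 2: dist = v0:inf,v1:8,v2:inf,v3:34,v4:inf,v5:15,v6:inf,v7:0
step 3: dist = v0:inf,v1:8,v2:inf,v3:34,v4:inf,v5:15,v6:39,v7:0
step 4: dist = v0:inf,v1:8,v2:55,v3:34,v4:inf,v5:15,v6:39,v7:0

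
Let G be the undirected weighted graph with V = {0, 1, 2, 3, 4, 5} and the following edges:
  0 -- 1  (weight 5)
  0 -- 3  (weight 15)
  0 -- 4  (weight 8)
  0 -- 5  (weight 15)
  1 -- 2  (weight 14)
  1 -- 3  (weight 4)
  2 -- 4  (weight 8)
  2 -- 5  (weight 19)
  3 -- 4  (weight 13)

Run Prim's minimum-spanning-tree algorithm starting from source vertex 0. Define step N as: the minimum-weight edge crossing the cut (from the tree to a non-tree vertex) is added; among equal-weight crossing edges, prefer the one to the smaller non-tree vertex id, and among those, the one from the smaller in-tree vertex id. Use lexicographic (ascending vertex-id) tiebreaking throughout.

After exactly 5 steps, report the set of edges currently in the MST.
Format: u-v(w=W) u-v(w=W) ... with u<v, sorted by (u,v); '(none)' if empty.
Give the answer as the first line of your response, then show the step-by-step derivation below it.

0-1(w=5) 0-4(w=8) 0-5(w=15) 1-3(w=4) 2-4(w=8)

step 1: add edge 0-1 (w=5); MST = {0-1(w=5)}
step 2: add edge 1-3 (w=4); MST = {0-1(w=5) 1-3(w=4)}
step 3: add edge 0-4 (w=8); MST = {0-1(w=5) 0-4(w=8) 1-3(w=4)}
step 4: add edge 2-4 (w=8); MST = {0-1(w=5) 0-4(w=8) 1-3(w=4) 2-4(w=8)}
step 5: add edge 0-5 (w=15); MST = {0-1(w=5) 0-4(w=8) 0-5(w=15) 1-3(w=4) 2-4(w=8)}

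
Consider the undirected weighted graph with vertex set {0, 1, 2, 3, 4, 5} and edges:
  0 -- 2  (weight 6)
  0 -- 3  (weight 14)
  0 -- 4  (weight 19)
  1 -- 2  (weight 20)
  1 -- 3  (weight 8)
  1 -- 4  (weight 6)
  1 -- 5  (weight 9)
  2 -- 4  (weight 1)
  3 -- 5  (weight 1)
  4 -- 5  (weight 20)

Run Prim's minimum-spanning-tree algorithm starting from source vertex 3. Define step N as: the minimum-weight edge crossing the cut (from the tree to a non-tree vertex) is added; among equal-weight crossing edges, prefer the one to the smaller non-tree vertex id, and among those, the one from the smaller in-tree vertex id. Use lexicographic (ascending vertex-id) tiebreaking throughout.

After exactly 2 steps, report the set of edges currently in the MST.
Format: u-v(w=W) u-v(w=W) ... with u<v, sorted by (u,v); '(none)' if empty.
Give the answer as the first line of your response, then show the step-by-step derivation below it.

1-3(w=8) 3-5(w=1)

step 1: add edge 3-5 (w=1); MST = {3-5(w=1)}
step 2: add edge 1-3 (w=8); MST = {1-3(w=8) 3-5(w=1)}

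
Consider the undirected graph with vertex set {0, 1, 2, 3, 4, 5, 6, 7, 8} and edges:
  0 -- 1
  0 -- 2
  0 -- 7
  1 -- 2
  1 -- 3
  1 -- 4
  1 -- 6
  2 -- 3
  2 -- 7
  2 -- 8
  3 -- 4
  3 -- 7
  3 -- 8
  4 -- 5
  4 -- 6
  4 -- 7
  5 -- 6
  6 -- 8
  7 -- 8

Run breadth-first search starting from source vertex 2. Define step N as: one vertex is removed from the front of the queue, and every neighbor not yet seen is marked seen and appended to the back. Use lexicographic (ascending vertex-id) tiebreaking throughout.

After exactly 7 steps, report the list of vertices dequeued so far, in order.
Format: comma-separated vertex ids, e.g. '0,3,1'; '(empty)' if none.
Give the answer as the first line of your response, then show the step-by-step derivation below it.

2,0,1,3,7,8,4

step 1: dequeue 2; queue=[0,1,3,7,8]; order=2
step 2: dequeue 0; queue=[1,3,7,8]; order=2,0
step 3: dequeue 1; queue=[3,7,8,4,6]; order=2,0,1
step 4: dequeue 3; queue=[7,8,4,6]; order=2,0,1,3
step 5: dequeue 7; queue=[8,4,6]; order=2,0,1,3,7
step 6: dequeue 8; queue=[4,6]; order=2,0,1,3,7,8
step 7: dequeue 4; queue=[6,5]; order=2,0,1,3,7,8,4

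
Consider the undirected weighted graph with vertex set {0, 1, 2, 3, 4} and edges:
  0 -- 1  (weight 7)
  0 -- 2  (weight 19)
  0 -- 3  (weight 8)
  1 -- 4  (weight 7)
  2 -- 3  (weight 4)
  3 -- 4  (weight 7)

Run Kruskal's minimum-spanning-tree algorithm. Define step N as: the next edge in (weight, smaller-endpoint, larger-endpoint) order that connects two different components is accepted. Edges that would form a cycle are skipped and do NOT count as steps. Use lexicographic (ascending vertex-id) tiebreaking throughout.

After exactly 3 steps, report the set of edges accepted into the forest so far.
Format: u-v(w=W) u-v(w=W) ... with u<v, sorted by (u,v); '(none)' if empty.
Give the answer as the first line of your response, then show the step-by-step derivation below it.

0-1(w=7) 1-4(w=7) 2-3(w=4)

step 1: add edge 2-3 (w=4); MST = {2-3(w=4)}
step 2: add edge 0-1 (w=7); MST = {0-1(w=7) 2-3(w=4)}
step 3: add edge 1-4 (w=7); MST = {0-1(w=7) 1-4(w=7) 2-3(w=4)}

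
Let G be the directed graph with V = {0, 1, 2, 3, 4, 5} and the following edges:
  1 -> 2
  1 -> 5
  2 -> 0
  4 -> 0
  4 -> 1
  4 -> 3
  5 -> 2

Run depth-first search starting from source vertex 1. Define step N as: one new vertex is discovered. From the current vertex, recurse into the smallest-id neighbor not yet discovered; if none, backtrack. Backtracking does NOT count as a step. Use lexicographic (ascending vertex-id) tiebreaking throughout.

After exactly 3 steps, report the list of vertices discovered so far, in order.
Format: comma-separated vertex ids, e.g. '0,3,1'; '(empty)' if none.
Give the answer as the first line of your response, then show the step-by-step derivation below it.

1,2,0

step 1: discover 1; path=1; order=1
step 2: discover 2; path=1>2; order=1,2
step 3: discover 0; path=1>2>0; order=1,2,0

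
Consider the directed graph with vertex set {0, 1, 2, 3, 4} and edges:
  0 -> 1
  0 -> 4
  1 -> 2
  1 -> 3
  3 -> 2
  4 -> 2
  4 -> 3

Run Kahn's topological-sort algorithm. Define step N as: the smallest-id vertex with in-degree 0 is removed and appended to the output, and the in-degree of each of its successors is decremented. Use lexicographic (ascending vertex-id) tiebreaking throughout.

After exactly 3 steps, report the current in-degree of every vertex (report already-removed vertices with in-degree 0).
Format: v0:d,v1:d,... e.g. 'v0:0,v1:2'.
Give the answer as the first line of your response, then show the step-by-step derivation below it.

v0:0,v1:0,v2:1,v3:0,v4:0

step 1: output 0; order=[0]; indeg=(0,0,3,2,0)
step 2: output 1; order=[0,1]; indeg=(0,0,2,1,0)
step 3: output 4; order=[0,1,4]; indeg=(0,0,1,0,0)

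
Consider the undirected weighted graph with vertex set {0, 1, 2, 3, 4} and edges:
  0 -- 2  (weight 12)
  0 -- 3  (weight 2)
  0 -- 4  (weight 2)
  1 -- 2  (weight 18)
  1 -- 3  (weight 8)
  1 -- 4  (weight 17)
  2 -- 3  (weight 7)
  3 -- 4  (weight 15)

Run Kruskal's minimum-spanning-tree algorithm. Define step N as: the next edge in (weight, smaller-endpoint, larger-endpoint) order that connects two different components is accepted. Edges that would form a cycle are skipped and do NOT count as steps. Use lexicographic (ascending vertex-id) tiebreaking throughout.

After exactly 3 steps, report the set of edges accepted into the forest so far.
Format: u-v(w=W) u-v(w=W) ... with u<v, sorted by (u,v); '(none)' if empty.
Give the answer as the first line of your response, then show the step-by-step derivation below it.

0-3(w=2) 0-4(w=2) 2-3(w=7)

step 1: add edge 0-3 (w=2); MST = {0-3(w=2)}
step 2: add edge 0-4 (w=2); MST = {0-3(w=2) 0-4(w=2)}
step 3: add edge 2-3 (w=7); MST = {0-3(w=2) 0-4(w=2) 2-3(w=7)}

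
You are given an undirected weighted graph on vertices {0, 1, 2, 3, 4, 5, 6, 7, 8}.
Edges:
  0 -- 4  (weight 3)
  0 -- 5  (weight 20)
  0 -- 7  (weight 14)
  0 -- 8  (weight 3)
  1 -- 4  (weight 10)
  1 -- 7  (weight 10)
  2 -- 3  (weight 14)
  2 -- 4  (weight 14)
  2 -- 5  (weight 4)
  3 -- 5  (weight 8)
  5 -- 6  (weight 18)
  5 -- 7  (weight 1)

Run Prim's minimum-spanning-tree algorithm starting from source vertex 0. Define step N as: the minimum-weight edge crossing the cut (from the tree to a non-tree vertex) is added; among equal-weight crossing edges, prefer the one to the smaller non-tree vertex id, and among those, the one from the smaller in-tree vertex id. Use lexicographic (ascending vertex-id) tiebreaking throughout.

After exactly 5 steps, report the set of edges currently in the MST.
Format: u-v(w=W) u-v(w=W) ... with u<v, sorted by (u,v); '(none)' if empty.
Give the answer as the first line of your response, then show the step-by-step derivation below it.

0-4(w=3) 0-8(w=3) 1-4(w=10) 1-7(w=10) 5-7(w=1)

step 1: add edge 0-4 (w=3); MST = {0-4(w=3)}
step 2: add edge 0-8 (w=3); MST = {0-4(w=3) 0-8(w=3)}
step 3: add edge 1-4 (w=10); MST = {0-4(w=3) 0-8(w=3) 1-4(w=10)}
step 4: add edge 1-7 (w=10); MST = {0-4(w=3) 0-8(w=3) 1-4(w=10) 1-7(w=10)}
step 5: add edge 5-7 (w=1); MST = {0-4(w=3) 0-8(w=3) 1-4(w=10) 1-7(w=10) 5-7(w=1)}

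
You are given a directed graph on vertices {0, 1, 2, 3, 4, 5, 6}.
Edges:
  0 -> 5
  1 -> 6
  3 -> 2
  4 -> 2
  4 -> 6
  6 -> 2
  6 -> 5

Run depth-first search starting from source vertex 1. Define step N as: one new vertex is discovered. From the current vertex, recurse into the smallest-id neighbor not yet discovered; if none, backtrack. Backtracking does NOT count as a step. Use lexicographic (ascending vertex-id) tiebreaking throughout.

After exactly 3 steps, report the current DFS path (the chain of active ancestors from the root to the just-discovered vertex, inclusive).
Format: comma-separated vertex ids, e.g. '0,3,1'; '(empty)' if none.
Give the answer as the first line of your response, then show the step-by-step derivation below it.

1,6,2

step 1: discover 1; path=1; order=1
step 2: discover 6; path=1>6; order=1,6
step 3: discover 2; path=1>6>2; order=1,6,2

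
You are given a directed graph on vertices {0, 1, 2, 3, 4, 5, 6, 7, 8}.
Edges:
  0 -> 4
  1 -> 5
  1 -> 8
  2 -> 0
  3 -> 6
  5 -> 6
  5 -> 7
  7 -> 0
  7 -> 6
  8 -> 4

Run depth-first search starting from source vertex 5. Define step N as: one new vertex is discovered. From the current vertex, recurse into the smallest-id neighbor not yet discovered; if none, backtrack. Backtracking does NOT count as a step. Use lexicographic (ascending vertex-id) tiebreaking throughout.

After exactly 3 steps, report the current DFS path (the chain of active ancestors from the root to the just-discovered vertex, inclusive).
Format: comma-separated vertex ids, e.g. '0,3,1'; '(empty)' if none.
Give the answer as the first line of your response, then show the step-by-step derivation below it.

5,7

step 1: discover 5; path=5; order=5
step 2: discover 6; path=5>6; order=5,6
step 3: discover 7; path=5>7; order=5,6,7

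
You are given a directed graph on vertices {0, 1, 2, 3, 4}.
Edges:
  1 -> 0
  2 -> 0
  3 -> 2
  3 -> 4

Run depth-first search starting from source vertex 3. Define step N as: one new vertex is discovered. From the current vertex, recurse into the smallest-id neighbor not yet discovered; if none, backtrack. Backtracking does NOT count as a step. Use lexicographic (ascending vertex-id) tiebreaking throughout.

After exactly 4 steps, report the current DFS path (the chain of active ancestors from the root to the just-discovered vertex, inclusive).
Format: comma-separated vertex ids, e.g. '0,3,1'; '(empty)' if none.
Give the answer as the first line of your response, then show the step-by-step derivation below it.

3,4

step 1: discover 3; path=3; order=3
step 2: discover 2; path=3>2; order=3,2
step 3: discover 0; path=3>2>0; order=3,2,0
step 4: discover 4; path=3>4; order=3,2,0,4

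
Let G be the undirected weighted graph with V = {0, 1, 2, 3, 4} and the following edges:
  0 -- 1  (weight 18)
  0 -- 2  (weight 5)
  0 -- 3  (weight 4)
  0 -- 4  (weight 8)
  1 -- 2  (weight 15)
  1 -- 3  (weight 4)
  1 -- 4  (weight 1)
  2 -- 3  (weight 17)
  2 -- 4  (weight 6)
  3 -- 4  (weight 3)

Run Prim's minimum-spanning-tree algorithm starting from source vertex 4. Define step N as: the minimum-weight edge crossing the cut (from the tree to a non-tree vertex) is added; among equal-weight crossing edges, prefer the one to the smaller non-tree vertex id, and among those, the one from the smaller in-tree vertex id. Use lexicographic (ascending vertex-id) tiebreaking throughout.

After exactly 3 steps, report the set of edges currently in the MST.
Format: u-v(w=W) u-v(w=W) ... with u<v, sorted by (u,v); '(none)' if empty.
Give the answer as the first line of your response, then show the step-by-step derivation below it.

0-3(w=4) 1-4(w=1) 3-4(w=3)

step 1: add edge 1-4 (w=1); MST = {1-4(w=1)}
step 2: add edge 3-4 (w=3); MST = {1-4(w=1) 3-4(w=3)}
step 3: add edge 0-3 (w=4); MST = {0-3(w=4) 1-4(w=1) 3-4(w=3)}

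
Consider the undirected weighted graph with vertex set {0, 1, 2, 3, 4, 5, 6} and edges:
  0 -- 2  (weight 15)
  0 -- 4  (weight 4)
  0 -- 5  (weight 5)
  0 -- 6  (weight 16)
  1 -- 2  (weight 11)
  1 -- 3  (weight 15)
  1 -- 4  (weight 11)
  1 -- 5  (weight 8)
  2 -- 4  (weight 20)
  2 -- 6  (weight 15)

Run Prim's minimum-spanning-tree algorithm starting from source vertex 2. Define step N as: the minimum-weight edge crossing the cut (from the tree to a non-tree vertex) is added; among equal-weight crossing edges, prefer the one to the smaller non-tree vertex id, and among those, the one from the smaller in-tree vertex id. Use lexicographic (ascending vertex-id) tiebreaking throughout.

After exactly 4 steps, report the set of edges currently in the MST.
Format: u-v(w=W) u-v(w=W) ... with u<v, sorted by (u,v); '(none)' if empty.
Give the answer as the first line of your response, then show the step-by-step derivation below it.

0-4(w=4) 0-5(w=5) 1-2(w=11) 1-5(w=8)

step 1: add edge 1-2 (w=11); MST = {1-2(w=11)}
step 2: add edge 1-5 (w=8); MST = {1-2(w=11) 1-5(w=8)}
step 3: add edge 0-5 (w=5); MST = {0-5(w=5) 1-2(w=11) 1-5(w=8)}
step 4: add edge 0-4 (w=4); MST = {0-4(w=4) 0-5(w=5) 1-2(w=11) 1-5(w=8)}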